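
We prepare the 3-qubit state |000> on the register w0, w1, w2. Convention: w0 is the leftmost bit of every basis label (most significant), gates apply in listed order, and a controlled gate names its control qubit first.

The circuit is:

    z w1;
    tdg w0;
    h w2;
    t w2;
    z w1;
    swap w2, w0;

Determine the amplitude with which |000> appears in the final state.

The final state's coefficient on |000> equals sqrt(2)/2.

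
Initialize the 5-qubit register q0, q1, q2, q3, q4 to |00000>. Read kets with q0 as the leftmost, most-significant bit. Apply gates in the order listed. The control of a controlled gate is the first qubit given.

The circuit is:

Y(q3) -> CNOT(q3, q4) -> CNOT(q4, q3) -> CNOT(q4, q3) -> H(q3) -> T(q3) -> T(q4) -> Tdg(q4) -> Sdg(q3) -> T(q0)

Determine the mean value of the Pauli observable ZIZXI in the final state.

The expectation value of ZIZXI is -sqrt(2)/2. Key observation: steps 3-4 multiply out to the identity, so the circuit reduces to the remaining gates.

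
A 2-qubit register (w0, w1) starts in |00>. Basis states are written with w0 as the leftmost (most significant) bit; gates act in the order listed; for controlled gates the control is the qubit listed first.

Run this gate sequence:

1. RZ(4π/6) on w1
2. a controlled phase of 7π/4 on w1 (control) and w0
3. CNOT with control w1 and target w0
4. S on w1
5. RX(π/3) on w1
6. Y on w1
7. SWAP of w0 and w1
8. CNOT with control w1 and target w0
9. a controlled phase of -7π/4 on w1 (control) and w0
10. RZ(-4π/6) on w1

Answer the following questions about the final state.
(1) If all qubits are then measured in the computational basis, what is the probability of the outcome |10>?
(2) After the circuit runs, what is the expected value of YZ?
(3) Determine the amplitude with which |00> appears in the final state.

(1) The probability of measuring |10> is 3/4.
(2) In the final state, YZ has expectation -sqrt(3)/2.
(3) The final state's coefficient on |00> equals -1/2.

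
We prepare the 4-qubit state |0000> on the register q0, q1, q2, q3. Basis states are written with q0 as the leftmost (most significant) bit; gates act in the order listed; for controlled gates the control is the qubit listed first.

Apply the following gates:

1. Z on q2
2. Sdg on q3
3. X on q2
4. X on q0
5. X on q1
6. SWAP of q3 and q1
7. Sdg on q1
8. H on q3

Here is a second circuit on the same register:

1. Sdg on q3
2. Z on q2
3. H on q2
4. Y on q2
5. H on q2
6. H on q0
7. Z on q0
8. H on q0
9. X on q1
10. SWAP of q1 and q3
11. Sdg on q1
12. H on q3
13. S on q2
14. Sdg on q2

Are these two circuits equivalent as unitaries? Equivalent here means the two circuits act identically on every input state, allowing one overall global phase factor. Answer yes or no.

No: there is an input state on which the two circuits produce genuinely different outputs (not merely differing by a phase).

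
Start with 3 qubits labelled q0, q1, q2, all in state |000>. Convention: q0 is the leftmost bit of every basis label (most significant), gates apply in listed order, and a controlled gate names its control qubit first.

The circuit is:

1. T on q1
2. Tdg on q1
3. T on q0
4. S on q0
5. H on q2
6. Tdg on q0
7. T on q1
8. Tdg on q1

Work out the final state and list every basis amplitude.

The final amplitudes are sqrt(2)/2 on |000>, sqrt(2)/2 on |001>, and 0 on every other basis state.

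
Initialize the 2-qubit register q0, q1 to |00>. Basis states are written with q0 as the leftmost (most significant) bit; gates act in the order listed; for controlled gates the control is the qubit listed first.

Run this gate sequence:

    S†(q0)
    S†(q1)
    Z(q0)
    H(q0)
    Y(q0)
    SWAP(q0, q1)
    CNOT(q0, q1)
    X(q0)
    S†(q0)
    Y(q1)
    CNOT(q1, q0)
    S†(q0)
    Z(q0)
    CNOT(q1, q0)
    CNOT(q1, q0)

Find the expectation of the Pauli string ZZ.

The observable ZZ averages to -1.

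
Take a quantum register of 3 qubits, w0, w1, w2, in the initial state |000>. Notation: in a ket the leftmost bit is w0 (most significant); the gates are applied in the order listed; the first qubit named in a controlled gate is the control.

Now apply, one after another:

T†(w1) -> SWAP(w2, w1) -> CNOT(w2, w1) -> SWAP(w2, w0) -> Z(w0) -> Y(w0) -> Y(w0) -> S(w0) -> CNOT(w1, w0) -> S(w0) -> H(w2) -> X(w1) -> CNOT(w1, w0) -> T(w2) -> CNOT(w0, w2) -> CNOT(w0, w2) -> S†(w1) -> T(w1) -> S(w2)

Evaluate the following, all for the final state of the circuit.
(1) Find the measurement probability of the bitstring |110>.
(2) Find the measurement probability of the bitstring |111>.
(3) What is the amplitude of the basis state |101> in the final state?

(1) Outcome |110> occurs with probability 1/2.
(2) Outcome |111> occurs with probability 1/2.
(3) |101> carries amplitude 0 in the final state.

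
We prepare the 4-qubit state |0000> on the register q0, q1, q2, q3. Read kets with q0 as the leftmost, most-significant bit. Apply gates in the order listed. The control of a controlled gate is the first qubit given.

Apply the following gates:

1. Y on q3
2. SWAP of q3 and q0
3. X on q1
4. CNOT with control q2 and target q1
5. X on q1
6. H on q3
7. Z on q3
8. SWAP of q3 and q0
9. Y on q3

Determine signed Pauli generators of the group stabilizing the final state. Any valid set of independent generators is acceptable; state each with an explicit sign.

The stabilizer group can be generated by -XIII, +IZII, +IIZI, +IIIZ, among other valid generating sets.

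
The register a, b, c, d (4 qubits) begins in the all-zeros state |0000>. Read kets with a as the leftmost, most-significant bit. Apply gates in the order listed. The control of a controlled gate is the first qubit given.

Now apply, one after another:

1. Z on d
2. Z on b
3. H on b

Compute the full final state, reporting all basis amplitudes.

After the circuit, the state carries amplitude sqrt(2)/2 on |0000>, sqrt(2)/2 on |0100>, and 0 on every other basis state.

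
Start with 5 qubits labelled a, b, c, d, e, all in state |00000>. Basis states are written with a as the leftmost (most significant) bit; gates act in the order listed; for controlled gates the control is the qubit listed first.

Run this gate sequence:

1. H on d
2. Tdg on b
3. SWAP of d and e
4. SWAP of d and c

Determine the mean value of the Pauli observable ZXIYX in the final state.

The observable ZXIYX averages to 0.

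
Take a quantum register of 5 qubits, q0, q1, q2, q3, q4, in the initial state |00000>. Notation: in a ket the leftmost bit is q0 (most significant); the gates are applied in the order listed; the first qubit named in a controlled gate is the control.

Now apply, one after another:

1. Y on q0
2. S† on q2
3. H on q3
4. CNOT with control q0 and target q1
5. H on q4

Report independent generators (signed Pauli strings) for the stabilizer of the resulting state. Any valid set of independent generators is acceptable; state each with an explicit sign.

The stabilizer group can be generated by +IIIXI, +IIIIX, -ZIIII, -IZIII, +IIZII, among other valid generating sets.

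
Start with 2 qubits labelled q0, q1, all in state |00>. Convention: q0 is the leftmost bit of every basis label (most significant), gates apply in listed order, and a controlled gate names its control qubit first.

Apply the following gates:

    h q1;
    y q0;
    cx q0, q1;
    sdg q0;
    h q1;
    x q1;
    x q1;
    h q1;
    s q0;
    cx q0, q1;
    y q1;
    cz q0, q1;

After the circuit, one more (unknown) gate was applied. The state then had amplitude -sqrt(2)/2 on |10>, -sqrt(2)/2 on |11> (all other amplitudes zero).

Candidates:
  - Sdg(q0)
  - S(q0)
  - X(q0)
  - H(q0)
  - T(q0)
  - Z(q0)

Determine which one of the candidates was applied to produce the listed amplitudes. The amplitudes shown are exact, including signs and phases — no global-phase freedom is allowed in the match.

The applied gate was Z(q0).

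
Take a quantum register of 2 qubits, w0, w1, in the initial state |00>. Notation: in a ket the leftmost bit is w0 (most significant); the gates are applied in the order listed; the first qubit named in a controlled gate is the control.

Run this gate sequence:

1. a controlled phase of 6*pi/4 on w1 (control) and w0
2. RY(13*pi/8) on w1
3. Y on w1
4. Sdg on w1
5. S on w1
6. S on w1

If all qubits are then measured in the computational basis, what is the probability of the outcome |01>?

Outcome |01> occurs with probability cos(3*pi/16)**2.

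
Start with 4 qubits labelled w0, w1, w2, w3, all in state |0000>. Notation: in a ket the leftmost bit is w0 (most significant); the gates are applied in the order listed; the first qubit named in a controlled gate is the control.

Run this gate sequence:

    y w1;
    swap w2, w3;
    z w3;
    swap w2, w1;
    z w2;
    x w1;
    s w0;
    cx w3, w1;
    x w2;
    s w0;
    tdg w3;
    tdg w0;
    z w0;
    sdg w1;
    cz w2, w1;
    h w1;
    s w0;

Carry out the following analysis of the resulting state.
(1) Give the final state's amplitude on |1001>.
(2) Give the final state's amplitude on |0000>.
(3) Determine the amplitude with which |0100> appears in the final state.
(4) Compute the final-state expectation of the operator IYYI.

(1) The amplitude on |1001> is 0.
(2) The amplitude on |0000> is -sqrt(2)/2.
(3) The amplitude on |0100> is sqrt(2)/2.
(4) The expectation value of IYYI is 0.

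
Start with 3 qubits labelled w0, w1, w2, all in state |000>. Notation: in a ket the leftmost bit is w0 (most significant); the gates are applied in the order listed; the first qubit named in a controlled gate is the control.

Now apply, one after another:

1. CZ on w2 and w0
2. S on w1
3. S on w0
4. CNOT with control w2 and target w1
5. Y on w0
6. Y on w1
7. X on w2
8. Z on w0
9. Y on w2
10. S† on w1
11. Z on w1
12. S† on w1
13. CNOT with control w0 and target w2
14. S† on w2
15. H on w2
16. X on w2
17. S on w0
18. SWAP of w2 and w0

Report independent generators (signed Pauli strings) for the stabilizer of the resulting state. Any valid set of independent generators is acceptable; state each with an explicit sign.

One valid set of independent stabilizer generators is -XII, -IZI, -IIZ (any independent generating set of the same group is equally correct).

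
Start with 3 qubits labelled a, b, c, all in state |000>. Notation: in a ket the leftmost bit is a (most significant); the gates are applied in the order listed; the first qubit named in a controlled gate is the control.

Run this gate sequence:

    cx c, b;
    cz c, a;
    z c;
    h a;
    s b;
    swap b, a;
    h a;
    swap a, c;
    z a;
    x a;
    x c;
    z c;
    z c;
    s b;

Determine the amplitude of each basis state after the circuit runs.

The resulting statevector has amplitude 0 on |000>, 0 on |001>, 0 on |010>, 0 on |011>, 1/2 on |100>, 1/2 on |101>, I/2 on |110>, I/2 on |111>.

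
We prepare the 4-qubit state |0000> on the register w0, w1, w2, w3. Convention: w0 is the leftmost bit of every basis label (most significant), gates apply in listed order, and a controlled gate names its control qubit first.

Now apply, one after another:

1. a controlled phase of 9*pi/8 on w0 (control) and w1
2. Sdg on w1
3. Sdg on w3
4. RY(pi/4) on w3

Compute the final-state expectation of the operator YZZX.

In the final state, YZZX has expectation 0.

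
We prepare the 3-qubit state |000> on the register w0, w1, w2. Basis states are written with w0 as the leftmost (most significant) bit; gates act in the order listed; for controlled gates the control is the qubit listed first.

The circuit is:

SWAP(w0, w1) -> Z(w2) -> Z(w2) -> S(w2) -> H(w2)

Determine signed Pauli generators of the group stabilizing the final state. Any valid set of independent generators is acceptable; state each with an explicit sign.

The final state is stabilized by the group generated by +IIX, +ZII, +IZI; other independent generating sets are equally valid.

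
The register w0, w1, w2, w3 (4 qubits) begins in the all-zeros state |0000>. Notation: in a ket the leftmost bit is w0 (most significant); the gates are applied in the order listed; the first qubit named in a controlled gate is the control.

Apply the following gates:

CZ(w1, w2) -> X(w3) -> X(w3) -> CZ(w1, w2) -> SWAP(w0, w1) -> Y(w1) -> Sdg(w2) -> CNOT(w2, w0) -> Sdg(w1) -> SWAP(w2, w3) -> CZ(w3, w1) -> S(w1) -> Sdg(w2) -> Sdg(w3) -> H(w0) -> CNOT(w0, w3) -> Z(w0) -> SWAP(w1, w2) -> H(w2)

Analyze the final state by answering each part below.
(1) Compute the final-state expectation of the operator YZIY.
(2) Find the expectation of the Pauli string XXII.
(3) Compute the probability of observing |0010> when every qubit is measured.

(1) The observable YZIY averages to 1.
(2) The observable XXII averages to 0.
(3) Outcome |0010> occurs with probability 1/4.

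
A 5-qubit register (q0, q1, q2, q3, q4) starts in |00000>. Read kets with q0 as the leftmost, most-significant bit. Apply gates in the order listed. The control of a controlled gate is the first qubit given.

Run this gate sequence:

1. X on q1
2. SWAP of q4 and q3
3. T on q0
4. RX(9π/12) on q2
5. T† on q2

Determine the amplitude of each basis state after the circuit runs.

The resulting statevector has amplitude sqrt(2 - sqrt(2))/2 on |01000>, -sqrt(sqrt(2) + 2)*exp(I*pi/4)/2 on |01100>, and 0 on every other basis state.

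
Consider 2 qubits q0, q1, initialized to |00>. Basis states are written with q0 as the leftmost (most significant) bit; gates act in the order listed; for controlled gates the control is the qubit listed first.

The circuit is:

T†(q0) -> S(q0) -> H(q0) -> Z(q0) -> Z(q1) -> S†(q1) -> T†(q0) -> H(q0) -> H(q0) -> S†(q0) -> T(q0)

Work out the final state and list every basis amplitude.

The resulting statevector has amplitude sqrt(2)/2 on |00>, 0 on |01>, sqrt(2)*I/2 on |10>, 0 on |11>.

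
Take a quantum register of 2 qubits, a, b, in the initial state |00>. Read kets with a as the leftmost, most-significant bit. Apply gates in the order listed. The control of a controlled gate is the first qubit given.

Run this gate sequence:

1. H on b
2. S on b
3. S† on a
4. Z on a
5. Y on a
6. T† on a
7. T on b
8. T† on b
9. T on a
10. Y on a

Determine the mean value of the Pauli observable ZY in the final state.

The expectation value of ZY is 1. Key observation: the block from step 5 through step 10 cancels to the identity and can be dropped.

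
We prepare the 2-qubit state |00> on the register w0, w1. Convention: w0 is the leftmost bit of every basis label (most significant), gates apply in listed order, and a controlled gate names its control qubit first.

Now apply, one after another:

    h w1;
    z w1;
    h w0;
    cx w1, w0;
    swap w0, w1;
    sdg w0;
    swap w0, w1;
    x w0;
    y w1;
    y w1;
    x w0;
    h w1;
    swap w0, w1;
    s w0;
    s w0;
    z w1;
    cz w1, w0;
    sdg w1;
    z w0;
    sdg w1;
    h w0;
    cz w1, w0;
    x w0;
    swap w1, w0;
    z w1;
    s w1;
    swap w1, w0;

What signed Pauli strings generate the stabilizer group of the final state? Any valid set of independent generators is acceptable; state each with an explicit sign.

The stabilizer group can be generated by -XI, +IY, among other valid generating sets.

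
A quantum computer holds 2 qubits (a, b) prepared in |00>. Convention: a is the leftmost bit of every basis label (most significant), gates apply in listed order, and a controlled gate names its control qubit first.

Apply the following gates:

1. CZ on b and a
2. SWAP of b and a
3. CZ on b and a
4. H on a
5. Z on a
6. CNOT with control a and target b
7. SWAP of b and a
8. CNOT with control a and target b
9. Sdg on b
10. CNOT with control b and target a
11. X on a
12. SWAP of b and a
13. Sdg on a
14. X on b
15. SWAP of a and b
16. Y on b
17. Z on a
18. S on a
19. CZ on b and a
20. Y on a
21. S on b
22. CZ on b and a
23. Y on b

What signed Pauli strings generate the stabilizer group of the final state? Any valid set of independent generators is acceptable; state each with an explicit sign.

The final state is stabilized by the group generated by +YI, +IZ; other independent generating sets are equally valid.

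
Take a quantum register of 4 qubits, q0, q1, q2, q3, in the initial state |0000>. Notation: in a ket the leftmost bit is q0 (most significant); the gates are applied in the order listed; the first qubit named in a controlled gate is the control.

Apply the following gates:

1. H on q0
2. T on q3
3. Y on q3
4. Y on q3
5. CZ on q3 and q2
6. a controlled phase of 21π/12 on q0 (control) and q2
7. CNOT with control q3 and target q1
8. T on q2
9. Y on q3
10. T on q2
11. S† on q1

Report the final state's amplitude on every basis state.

The resulting statevector has amplitude sqrt(2)*I/2 on |0001>, sqrt(2)*I/2 on |1001>, and 0 on every other basis state.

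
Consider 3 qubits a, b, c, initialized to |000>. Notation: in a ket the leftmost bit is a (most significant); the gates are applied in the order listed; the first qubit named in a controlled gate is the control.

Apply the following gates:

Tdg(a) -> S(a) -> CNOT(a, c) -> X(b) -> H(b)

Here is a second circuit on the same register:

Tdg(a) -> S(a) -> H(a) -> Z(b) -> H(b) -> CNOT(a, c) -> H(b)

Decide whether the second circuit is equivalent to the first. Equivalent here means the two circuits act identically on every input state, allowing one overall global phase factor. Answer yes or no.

No: there is an input state on which the two circuits produce genuinely different outputs (not merely differing by a phase).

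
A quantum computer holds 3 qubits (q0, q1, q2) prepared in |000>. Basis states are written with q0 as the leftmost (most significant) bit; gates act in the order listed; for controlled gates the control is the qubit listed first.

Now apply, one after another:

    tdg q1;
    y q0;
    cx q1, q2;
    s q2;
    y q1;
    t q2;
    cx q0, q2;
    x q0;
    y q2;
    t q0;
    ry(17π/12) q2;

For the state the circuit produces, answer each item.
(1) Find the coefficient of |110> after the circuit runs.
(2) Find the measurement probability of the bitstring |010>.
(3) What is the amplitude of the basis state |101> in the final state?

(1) |110> carries amplitude 0 in the final state.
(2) The probability of measuring |010> is -sqrt(6)/8 + sqrt(2)/8 + 1/2.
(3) The final state's coefficient on |101> equals 0.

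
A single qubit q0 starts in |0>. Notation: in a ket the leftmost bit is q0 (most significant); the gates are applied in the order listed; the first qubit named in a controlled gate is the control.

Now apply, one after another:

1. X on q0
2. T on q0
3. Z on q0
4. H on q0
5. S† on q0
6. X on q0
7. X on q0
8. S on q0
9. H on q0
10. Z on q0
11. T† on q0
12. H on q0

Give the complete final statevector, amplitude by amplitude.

The resulting statevector has amplitude sqrt(2)/2 on |0>, -sqrt(2)/2 on |1>. Key observation: steps 3-10 multiply out to the identity, so the circuit reduces to the remaining gates.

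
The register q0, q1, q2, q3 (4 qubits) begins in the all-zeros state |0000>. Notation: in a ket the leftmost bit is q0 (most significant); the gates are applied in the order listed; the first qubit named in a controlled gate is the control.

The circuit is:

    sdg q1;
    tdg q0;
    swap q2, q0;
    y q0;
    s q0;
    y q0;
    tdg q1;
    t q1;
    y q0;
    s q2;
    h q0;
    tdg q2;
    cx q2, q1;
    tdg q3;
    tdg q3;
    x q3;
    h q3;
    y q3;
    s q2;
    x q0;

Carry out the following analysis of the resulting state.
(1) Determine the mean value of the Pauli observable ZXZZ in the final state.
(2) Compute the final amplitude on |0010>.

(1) In the final state, ZXZZ has expectation 0. Key observation: gates 6-9 undo each other exactly, leaving only the rest of the circuit to track.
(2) |0010> carries amplitude 0 in the final state.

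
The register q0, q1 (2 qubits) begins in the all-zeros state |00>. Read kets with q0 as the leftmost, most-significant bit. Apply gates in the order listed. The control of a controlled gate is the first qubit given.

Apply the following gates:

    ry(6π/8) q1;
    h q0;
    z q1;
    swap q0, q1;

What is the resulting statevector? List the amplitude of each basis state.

The final amplitudes are sqrt(4 - 2*sqrt(2))/4 on |00>, sqrt(4 - 2*sqrt(2))/4 on |01>, -sqrt(2*sqrt(2) + 4)/4 on |10>, -sqrt(2*sqrt(2) + 4)/4 on |11>.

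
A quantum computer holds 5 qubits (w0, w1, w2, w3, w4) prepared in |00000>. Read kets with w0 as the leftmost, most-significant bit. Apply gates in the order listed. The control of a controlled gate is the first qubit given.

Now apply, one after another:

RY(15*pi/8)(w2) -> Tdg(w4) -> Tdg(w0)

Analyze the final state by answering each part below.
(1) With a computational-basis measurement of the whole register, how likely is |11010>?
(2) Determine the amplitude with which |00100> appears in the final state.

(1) A full measurement returns |11010> with probability 0.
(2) |00100> carries amplitude sin(pi/16) in the final state.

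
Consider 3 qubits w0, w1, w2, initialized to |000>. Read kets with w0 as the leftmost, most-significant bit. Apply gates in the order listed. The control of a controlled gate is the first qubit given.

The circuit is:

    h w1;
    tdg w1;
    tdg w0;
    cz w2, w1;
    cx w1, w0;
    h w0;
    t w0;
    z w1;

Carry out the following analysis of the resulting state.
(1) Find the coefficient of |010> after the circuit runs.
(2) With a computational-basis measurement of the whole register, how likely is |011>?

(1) |010> carries amplitude exp(3*I*pi/4)/2 in the final state.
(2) A full measurement returns |011> with probability 0.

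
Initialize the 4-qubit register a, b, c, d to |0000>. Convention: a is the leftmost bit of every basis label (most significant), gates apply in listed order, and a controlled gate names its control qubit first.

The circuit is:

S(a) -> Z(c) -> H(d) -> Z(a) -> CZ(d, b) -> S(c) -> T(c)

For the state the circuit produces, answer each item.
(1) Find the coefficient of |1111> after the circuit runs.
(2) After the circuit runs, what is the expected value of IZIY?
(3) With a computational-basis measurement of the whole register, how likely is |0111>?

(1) The final state's coefficient on |1111> equals 0.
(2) In the final state, IZIY has expectation 0.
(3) The probability of measuring |0111> is 0.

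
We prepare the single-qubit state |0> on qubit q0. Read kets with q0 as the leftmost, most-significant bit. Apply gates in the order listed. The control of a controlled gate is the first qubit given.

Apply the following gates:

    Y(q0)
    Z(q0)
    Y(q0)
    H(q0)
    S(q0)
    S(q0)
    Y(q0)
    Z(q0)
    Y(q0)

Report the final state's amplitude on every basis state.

The final amplitudes are sqrt(2)/2 on |0>, sqrt(2)/2 on |1>.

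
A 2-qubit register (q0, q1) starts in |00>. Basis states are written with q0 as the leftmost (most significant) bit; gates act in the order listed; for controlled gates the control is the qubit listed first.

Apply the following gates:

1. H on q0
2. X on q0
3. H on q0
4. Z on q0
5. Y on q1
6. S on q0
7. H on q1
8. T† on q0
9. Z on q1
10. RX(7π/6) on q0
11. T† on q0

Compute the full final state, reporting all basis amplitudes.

The final amplitudes are I*(1 - sqrt(3))/4 on |00>, I*(1 - sqrt(3))/4 on |01>, (-sqrt(3) - 1)*exp(3*I*pi/4)/4 on |10>, (-sqrt(3) - 1)*exp(3*I*pi/4)/4 on |11>. Key observation: the block from step 1 through step 4 cancels to the identity and can be dropped.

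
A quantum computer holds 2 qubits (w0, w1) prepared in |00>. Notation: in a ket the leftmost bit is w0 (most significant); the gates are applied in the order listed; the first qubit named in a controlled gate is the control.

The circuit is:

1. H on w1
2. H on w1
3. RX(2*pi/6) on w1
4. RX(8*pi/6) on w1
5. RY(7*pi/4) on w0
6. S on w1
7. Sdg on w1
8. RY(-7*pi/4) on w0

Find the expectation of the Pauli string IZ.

The observable IZ averages to 1/2.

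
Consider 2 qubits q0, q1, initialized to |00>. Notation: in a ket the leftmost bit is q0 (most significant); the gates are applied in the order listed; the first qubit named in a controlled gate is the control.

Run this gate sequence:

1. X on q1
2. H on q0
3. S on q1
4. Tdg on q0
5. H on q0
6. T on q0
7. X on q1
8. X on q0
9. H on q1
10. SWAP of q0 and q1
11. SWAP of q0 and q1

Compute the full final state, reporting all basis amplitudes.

After the circuit, the state carries amplitude sqrt(2)*(-I + exp(3*I*pi/4))/4 on |00>, sqrt(2)*(-I + exp(3*I*pi/4))/4 on |01>, sqrt(2)*(exp(I*pi/4) + I)/4 on |10>, sqrt(2)*(exp(I*pi/4) + I)/4 on |11>.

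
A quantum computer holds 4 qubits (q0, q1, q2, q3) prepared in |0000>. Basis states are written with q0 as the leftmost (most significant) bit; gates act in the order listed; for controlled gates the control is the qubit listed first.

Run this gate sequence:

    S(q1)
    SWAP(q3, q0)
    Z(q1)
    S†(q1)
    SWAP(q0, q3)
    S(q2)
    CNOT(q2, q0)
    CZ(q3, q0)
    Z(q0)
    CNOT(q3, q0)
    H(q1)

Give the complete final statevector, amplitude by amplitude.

The final amplitudes are sqrt(2)/2 on |0000>, sqrt(2)/2 on |0100>, and 0 on every other basis state.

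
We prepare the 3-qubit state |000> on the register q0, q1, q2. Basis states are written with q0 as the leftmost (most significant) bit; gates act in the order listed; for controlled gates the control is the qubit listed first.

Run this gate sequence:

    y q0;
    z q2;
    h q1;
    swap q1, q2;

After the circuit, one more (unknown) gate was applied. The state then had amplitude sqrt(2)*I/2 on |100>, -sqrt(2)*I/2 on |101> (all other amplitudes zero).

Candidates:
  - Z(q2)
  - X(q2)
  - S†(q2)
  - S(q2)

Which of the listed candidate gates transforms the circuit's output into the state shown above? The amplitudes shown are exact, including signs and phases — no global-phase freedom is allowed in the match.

The unique candidate consistent with the amplitudes is Z(q2).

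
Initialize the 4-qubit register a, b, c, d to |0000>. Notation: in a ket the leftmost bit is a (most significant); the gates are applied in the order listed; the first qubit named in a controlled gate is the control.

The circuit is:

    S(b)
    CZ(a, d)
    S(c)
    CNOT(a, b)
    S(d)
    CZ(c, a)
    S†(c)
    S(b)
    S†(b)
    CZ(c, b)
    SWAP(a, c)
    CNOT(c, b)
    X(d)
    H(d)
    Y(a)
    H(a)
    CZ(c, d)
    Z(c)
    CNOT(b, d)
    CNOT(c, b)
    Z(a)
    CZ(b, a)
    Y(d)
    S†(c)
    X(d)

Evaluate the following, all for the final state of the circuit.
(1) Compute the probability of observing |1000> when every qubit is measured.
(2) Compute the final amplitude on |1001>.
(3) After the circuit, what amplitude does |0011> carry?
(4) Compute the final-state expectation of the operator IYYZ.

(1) Outcome |1000> occurs with probability 1/4.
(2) The amplitude on |1001> is -1/2.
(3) |0011> carries amplitude 0 in the final state.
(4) The observable IYYZ averages to 0.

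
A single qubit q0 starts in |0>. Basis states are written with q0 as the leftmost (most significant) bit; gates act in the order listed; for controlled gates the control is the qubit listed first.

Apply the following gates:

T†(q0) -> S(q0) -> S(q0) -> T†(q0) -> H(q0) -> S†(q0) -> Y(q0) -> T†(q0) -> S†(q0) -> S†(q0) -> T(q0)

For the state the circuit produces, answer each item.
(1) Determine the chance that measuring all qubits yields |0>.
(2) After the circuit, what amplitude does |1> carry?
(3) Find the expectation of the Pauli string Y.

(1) Outcome |0> occurs with probability 1/2.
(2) The amplitude on |1> is -sqrt(2)*I/2.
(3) In the final state, Y has expectation 1.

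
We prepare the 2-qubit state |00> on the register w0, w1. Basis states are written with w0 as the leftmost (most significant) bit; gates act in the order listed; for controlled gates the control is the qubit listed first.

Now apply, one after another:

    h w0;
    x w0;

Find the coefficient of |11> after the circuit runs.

The amplitude on |11> is 0.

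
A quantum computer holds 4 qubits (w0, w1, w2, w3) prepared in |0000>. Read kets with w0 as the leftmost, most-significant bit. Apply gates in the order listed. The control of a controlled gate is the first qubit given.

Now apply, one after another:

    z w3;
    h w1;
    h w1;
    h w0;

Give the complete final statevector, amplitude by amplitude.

After the circuit, the state carries amplitude sqrt(2)/2 on |0000>, sqrt(2)/2 on |1000>, and 0 on every other basis state.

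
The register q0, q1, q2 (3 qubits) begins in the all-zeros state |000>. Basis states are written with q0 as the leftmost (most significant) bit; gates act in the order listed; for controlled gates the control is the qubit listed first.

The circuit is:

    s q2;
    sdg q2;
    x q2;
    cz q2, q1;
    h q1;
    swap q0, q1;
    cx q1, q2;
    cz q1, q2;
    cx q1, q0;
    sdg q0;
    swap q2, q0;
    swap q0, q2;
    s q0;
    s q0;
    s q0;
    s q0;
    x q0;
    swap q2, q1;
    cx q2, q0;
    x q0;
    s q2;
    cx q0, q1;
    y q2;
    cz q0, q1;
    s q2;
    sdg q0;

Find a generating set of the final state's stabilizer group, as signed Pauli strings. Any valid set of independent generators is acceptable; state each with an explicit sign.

The stabilizer group can be generated by -XXI, -ZZI, -IIZ, among other valid generating sets. Key observation: steps 13-16 multiply out to the identity, so the circuit reduces to the remaining gates.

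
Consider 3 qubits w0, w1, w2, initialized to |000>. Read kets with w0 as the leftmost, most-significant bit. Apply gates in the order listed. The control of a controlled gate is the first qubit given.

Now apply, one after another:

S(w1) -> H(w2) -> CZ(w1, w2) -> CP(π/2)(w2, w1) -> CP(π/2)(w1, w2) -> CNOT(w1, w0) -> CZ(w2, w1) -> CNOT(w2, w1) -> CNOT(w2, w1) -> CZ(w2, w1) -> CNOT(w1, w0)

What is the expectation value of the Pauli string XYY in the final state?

The observable XYY averages to 0.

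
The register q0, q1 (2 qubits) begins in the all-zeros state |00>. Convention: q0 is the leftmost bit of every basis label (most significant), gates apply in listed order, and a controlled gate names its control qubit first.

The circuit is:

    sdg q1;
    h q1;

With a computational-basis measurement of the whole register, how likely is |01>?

The probability of measuring |01> is 1/2.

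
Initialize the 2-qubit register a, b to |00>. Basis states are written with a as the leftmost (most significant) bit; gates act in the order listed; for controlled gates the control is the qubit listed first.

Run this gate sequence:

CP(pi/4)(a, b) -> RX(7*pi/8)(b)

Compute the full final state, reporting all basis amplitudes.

The resulting statevector has amplitude cos(7*pi/16) on |00>, -I*cos(pi/16) on |01>, 0 on |10>, 0 on |11>.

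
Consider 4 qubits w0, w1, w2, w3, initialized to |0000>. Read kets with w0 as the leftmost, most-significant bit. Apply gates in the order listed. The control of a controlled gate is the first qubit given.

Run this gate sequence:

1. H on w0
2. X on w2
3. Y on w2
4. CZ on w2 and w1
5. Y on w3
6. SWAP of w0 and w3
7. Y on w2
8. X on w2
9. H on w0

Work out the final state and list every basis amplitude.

After the circuit, the state carries amplitude I/2 on |0000>, I/2 on |0001>, -I/2 on |1000>, -I/2 on |1001>, and 0 on every other basis state.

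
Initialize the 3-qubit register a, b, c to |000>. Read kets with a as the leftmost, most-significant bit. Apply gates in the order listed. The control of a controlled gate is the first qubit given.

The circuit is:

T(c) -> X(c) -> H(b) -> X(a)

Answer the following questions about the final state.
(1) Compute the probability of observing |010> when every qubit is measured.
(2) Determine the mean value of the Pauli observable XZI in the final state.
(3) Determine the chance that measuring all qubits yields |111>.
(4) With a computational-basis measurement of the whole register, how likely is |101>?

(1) Outcome |010> occurs with probability 0.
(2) The observable XZI averages to 0.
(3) A full measurement returns |111> with probability 1/2.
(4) A full measurement returns |101> with probability 1/2.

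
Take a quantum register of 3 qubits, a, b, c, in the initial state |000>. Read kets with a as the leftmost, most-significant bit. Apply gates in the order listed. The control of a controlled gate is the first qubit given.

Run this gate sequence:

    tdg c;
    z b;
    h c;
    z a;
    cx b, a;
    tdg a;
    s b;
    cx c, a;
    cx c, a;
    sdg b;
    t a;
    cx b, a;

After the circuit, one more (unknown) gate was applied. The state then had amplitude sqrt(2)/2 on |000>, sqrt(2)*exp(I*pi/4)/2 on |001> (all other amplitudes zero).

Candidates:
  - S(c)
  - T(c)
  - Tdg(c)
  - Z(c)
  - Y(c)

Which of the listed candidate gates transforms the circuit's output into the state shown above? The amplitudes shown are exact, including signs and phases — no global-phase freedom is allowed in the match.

The unique candidate consistent with the amplitudes is T(c).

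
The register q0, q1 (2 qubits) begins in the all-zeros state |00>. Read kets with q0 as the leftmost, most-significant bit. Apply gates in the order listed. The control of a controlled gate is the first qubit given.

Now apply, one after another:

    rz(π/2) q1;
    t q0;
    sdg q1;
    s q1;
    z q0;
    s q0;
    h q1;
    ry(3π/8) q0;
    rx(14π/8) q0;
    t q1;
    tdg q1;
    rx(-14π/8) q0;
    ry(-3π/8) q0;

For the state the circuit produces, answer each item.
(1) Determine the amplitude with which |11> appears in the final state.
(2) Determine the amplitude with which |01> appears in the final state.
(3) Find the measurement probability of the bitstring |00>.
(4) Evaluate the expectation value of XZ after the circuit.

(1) The amplitude on |11> is 0. Key observation: steps 8-13 multiply out to the identity, so the circuit reduces to the remaining gates.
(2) |01> carries amplitude -sqrt(2)*exp(3*I*pi/4)/2 in the final state.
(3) The probability of measuring |00> is 1/2.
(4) In the final state, XZ has expectation 0.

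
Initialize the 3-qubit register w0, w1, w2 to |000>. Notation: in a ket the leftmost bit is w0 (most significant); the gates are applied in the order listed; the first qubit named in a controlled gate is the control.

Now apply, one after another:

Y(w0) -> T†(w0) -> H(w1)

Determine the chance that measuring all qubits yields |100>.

Outcome |100> occurs with probability 1/2.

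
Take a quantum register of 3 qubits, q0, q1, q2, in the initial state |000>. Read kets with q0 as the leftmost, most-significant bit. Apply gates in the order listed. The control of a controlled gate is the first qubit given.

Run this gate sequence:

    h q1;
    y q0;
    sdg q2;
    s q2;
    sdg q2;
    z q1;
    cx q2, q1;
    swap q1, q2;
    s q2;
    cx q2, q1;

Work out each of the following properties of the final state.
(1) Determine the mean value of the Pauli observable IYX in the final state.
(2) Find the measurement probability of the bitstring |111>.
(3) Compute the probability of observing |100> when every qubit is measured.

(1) The observable IYX averages to -1. Key observation: the block from step 4 through step 5 cancels to the identity and can be dropped.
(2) Outcome |111> occurs with probability 1/2.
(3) The probability of measuring |100> is 1/2.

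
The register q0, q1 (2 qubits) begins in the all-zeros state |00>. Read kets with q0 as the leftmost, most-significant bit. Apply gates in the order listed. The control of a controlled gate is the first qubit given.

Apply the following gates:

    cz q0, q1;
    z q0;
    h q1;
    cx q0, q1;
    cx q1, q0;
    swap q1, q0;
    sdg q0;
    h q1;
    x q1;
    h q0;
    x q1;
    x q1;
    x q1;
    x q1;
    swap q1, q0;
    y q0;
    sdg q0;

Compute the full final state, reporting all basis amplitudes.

The resulting statevector has amplitude sqrt(2)*(-1 - I)/4 on |00>, sqrt(2)*(1 - I)/4 on |01>, sqrt(2)*(1 + I)/4 on |10>, sqrt(2)*(1 - I)/4 on |11>. Key observation: gates 11-14 undo each other exactly, leaving only the rest of the circuit to track.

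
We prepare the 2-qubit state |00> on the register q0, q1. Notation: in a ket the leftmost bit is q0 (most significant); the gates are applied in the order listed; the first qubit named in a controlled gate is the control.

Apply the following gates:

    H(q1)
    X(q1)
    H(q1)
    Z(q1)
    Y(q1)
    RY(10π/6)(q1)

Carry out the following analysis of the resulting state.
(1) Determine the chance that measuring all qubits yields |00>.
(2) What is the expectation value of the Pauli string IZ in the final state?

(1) The probability of measuring |00> is 1/4. Key observation: gates 1-4 undo each other exactly, leaving only the rest of the circuit to track.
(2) In the final state, IZ has expectation -1/2.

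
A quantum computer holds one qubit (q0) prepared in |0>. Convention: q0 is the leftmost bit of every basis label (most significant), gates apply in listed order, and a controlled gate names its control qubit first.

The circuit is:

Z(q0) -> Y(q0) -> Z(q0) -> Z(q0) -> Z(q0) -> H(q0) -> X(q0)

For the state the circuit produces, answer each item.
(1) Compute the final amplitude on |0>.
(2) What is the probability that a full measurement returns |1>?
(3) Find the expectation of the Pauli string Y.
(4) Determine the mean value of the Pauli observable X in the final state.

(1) The amplitude on |0> is sqrt(2)*I/2.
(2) Outcome |1> occurs with probability 1/2.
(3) The observable Y averages to 0.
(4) In the final state, X has expectation -1.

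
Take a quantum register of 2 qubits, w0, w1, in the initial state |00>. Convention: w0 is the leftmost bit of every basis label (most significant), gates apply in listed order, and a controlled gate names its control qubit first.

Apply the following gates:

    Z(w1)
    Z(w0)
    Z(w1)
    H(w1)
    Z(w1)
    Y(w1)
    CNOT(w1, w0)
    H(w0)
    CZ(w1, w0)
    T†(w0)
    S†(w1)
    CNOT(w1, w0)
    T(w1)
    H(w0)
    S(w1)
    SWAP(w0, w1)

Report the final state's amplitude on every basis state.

The resulting statevector has amplitude sqrt(2)*(exp(I*pi/4) + I)/4 on |00>, sqrt(2)*(-exp(I*pi/4) + I)/4 on |01>, sqrt(2)*(exp(3*I*pi/4) + I)/4 on |10>, sqrt(2)*(-exp(3*I*pi/4) + I)/4 on |11>.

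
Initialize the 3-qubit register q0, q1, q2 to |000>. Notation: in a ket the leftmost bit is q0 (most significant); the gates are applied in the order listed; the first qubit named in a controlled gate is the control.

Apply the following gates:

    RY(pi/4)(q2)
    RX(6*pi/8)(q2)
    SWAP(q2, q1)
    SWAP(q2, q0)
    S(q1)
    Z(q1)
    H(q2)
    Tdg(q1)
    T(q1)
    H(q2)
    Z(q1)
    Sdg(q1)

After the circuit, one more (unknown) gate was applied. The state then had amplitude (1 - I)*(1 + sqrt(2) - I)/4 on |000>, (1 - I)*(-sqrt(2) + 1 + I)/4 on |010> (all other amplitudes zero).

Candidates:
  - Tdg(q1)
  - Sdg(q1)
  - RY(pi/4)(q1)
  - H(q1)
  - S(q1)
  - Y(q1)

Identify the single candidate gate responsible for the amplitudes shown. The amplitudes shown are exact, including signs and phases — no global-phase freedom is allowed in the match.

The applied gate was H(q1). Key observation: steps 5-12 multiply out to the identity, so the circuit reduces to the remaining gates.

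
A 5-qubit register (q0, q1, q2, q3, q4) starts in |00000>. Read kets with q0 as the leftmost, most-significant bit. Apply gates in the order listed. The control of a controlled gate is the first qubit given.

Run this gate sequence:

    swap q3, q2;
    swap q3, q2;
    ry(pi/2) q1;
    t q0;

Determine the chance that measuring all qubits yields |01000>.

The probability of measuring |01000> is 1/2. Key observation: steps 1-2 multiply out to the identity, so the circuit reduces to the remaining gates.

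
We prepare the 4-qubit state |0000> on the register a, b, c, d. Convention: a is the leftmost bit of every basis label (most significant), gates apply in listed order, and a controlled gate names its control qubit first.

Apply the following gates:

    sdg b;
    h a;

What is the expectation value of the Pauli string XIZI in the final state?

The expectation value of XIZI is 1.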